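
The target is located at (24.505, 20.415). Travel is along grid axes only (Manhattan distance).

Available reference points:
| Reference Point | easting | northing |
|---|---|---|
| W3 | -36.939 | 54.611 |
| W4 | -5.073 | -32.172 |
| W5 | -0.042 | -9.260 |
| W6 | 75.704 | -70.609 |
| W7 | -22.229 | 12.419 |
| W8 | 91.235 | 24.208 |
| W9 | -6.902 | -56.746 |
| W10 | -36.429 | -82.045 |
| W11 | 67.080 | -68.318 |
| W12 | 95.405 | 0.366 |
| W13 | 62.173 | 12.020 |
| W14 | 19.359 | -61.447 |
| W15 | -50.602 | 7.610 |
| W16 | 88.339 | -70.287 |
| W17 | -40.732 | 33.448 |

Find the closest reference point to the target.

Distances from (24.505, 20.415):
W3: |-61.444| + |34.196| = 61.444 + 34.196 = 95.640
W4: |-29.578| + |-52.587| = 29.578 + 52.587 = 82.165
W5: |-24.547| + |-29.675| = 24.547 + 29.675 = 54.222
W6: |51.199| + |-91.024| = 51.199 + 91.024 = 142.223
W7: |-46.734| + |-7.996| = 46.734 + 7.996 = 54.730
W8: |66.730| + |3.793| = 66.730 + 3.793 = 70.523
W9: |-31.407| + |-77.161| = 31.407 + 77.161 = 108.568
W10: |-60.934| + |-102.460| = 60.934 + 102.460 = 163.394
W11: |42.575| + |-88.733| = 42.575 + 88.733 = 131.308
W12: |70.900| + |-20.049| = 70.900 + 20.049 = 90.949
W13: |37.668| + |-8.395| = 37.668 + 8.395 = 46.063
W14: |-5.146| + |-81.862| = 5.146 + 81.862 = 87.008
W15: |-75.107| + |-12.805| = 75.107 + 12.805 = 87.912
W16: |63.834| + |-90.702| = 63.834 + 90.702 = 154.536
W17: |-65.237| + |13.033| = 65.237 + 13.033 = 78.270
Minimum: W13 at 46.063.

W13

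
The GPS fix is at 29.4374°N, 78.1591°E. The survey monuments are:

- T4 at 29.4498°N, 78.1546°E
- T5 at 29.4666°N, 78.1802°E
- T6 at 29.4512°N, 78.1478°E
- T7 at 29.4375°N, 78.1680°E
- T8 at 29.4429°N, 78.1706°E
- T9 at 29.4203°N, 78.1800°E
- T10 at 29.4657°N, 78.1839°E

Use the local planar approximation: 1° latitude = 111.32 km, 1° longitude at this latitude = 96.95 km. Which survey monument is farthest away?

T10

Distances from 29.4374°N, 78.1591°E:
T4: 1.4477 km
T5: 3.8407 km
T6: 1.8868 km
T7: 0.8629 km
T8: 1.2720 km
T9: 2.7802 km
T10: 3.9630 km
Maximum: T10 at 3.9630 km.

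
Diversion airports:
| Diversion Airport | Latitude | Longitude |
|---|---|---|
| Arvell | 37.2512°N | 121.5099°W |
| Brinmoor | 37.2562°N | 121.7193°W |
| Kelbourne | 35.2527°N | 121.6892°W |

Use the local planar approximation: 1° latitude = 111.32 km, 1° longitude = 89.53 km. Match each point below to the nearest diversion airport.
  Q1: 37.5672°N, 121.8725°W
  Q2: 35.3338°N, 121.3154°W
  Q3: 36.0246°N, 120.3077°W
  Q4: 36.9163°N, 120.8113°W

Q1→Brinmoor; Q2→Kelbourne; Q3→Kelbourne; Q4→Arvell

Q1 at 37.5672°N, 121.8725°W:
  Arvell: 47.8677 km
  Brinmoor: 37.2385 km
  Kelbourne: 258.1722 km
  → nearest: Brinmoor (37.2385 km)
Q2 at 35.3338°N, 121.3154°W:
  Arvell: 214.1541 km
  Brinmoor: 217.0353 km
  Kelbourne: 34.6627 km
  → nearest: Kelbourne (34.6627 km)
Q3 at 36.0246°N, 120.3077°W:
  Arvell: 173.8661 km
  Brinmoor: 186.4643 km
  Kelbourne: 150.6046 km
  → nearest: Kelbourne (150.6046 km)
Q4 at 36.9163°N, 120.8113°W:
  Arvell: 72.8137 km
  Brinmoor: 89.6676 km
  Kelbourne: 201.1809 km
  → nearest: Arvell (72.8137 km)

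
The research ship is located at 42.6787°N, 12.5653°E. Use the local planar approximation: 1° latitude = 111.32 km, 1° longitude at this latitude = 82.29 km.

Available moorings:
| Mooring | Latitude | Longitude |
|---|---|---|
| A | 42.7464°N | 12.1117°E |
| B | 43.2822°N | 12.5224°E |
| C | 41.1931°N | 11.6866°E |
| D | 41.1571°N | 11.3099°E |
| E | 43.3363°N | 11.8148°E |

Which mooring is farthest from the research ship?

D

Distances from 42.6787°N, 12.5653°E:
A: 38.0800 km
B: 67.2743 km
C: 180.4938 km
D: 198.4022 km
E: 95.7756 km
Maximum: D at 198.4022 km.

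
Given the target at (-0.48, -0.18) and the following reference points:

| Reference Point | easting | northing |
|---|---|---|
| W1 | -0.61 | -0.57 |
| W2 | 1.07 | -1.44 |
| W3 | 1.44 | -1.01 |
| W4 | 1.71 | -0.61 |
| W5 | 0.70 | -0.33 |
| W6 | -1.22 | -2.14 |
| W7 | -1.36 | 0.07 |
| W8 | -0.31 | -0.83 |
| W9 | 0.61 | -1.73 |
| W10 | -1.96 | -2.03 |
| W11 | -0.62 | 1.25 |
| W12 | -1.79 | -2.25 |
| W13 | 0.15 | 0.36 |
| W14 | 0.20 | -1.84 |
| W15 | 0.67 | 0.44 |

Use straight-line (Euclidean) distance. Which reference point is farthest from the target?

Distances from (-0.48, -0.18):
W1: √((-0.13)² + (-0.39)²) = √(0.0169 + 0.1521) = 0.41
W2: √((1.55)² + (-1.26)²) = √(2.4025 + 1.5876) = 2.00
W3: √((1.92)² + (-0.83)²) = √(3.6864 + 0.6889) = 2.09
W4: √((2.19)² + (-0.43)²) = √(4.7961 + 0.1849) = 2.23
W5: √((1.18)² + (-0.15)²) = √(1.3924 + 0.0225) = 1.19
W6: √((-0.74)² + (-1.96)²) = √(0.5476 + 3.8416) = 2.10
W7: √((-0.88)² + (0.25)²) = √(0.7744 + 0.0625) = 0.91
W8: √((0.17)² + (-0.65)²) = √(0.0289 + 0.4225) = 0.67
W9: √((1.09)² + (-1.55)²) = √(1.1881 + 2.4025) = 1.89
W10: √((-1.48)² + (-1.85)²) = √(2.1904 + 3.4225) = 2.37
W11: √((-0.14)² + (1.43)²) = √(0.0196 + 2.0449) = 1.44
W12: √((-1.31)² + (-2.07)²) = √(1.7161 + 4.2849) = 2.45
W13: √((0.63)² + (0.54)²) = √(0.3969 + 0.2916) = 0.83
W14: √((0.68)² + (-1.66)²) = √(0.4624 + 2.7556) = 1.79
W15: √((1.15)² + (0.62)²) = √(1.3225 + 0.3844) = 1.31
Maximum: W12 at 2.45.

W12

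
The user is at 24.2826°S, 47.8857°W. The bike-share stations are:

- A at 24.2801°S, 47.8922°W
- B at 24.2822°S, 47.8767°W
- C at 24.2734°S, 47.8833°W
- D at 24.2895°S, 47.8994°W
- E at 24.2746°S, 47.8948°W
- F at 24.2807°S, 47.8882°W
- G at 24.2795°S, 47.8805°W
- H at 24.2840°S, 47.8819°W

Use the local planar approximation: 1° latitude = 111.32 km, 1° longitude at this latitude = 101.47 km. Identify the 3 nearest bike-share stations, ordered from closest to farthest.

Distances from 24.2826°S, 47.8857°W:
A: 0.7159 km
B: 0.9143 km
C: 1.0527 km
D: 1.5882 km
E: 1.2829 km
F: 0.3303 km
G: 0.6305 km
H: 0.4159 km
Sorted: F (0.3303 km) < H (0.4159 km) < G (0.6305 km) < A (0.7159 km) < B (0.9143 km) < …

F, H, G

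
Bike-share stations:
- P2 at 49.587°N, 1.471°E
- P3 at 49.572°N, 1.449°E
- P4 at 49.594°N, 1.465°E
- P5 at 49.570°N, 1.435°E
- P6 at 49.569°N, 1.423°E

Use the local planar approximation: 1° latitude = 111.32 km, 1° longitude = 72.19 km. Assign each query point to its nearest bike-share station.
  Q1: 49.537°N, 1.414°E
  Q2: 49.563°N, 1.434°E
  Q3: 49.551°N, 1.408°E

Q1→P6; Q2→P5; Q3→P6

Q1 at 49.537°N, 1.414°E:
  P2: 6.922 km
  P3: 4.644 km
  P4: 7.336 km
  P5: 3.974 km
  P6: 3.621 km
  → nearest: P6 (3.621 km)
Q2 at 49.563°N, 1.434°E:
  P2: 3.778 km
  P3: 1.475 km
  P4: 4.113 km
  P5: 0.783 km
  P6: 1.038 km
  → nearest: P5 (0.783 km)
Q3 at 49.551°N, 1.408°E:
  P2: 6.062 km
  P3: 3.772 km
  P4: 6.312 km
  P5: 2.876 km
  P6: 2.278 km
  → nearest: P6 (2.278 km)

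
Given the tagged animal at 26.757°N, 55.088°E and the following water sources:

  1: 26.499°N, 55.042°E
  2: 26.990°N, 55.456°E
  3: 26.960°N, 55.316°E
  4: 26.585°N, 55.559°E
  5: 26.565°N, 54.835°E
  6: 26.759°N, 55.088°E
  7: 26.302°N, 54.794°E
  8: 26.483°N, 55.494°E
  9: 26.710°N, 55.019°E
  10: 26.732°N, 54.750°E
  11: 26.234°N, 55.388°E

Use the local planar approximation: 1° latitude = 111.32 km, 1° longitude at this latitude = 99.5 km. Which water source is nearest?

6

Distances from 26.757°N, 55.088°E:
1: 29.083 km
2: 44.872 km
3: 32.021 km
4: 50.625 km
5: 33.023 km
6: 0.223 km
7: 58.491 km
8: 50.619 km
9: 8.632 km
10: 33.746 km
11: 65.427 km
Minimum: 6 at 0.223 km.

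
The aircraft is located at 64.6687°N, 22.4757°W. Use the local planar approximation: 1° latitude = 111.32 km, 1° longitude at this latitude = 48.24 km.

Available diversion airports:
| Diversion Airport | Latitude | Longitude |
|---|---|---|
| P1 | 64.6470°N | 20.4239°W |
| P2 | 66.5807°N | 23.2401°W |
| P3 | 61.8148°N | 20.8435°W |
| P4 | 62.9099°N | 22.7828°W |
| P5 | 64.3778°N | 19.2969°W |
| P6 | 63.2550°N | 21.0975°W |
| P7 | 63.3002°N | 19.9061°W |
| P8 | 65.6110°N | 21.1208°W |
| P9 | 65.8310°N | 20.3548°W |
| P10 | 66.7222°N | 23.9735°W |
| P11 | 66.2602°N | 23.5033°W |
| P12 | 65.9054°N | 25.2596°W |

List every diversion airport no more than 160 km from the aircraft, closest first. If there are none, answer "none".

P1, P8, P5

Distances from 64.6687°N, 22.4757°W:
P1: 99.0083 km
P2: 216.0144 km
P3: 327.3078 km
P4: 196.3493 km
P5: 156.7273 km
P6: 170.8404 km
P7: 196.4010 km
P8: 123.5934 km
P9: 164.9510 km
P10: 239.7427 km
P11: 183.9702 km
P12: 192.3229 km
Threshold 160 km: P1 (99.0083 km), P8 (123.5934 km), P5 (156.7273 km) are within range.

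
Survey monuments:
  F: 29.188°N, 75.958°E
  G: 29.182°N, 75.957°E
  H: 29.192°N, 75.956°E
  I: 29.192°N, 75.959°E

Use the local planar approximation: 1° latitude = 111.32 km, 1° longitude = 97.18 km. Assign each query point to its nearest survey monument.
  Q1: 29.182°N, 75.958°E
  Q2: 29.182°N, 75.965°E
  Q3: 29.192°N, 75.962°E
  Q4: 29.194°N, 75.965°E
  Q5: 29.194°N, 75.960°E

Q1 at 29.182°N, 75.958°E:
  F: 0.667920 km
  G: 0.097180 km
  H: 1.130040 km
  I: 1.117434 km
  → nearest: G (0.097180 km)
Q2 at 29.182°N, 75.965°E:
  F: 0.953347 km
  G: 0.777440 km
  H: 1.415689 km
  I: 1.256661 km
  → nearest: G (0.777440 km)
Q3 at 29.192°N, 75.962°E:
  F: 0.591082 km
  G: 1.214625 km
  H: 0.583080 km
  I: 0.291540 km
  → nearest: I (0.291540 km)
Q4 at 29.194°N, 75.965°E:
  F: 0.953347 km
  G: 1.545601 km
  H: 0.902512 km
  I: 0.624140 km
  → nearest: I (0.624140 km)
Q5 at 29.194°N, 75.960°E:
  F: 0.695624 km
  G: 1.367283 km
  H: 0.447964 km
  I: 0.242925 km
  → nearest: I (0.242925 km)

Q1→G; Q2→G; Q3→I; Q4→I; Q5→I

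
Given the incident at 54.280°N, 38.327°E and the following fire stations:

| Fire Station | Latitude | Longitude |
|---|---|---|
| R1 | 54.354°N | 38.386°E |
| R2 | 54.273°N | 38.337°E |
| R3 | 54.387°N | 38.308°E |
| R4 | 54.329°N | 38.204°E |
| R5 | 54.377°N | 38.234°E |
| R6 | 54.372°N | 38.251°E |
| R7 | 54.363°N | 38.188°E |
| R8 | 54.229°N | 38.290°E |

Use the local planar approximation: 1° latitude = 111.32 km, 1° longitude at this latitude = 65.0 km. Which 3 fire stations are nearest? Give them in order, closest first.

R2, R8, R1

Distances from 54.280°N, 38.327°E:
R1: 9.087 km
R2: 1.015 km
R3: 11.975 km
R4: 9.679 km
R5: 12.375 km
R6: 11.371 km
R7: 12.923 km
R8: 6.166 km
Sorted: R2 (1.015 km) < R8 (6.166 km) < R1 (9.087 km) < R4 (9.679 km) < R6 (11.371 km) < …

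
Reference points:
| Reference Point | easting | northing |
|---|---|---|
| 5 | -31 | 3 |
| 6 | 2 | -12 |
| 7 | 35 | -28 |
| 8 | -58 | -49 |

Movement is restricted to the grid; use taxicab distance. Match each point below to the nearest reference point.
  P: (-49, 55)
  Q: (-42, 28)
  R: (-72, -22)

P at (-49, 55):
  5: 70
  6: 118
  7: 167
  8: 113
  → nearest: 5 (70)
Q at (-42, 28):
  5: 36
  6: 84
  7: 133
  8: 93
  → nearest: 5 (36)
R at (-72, -22):
  5: 66
  6: 84
  7: 113
  8: 41
  → nearest: 8 (41)

P→5; Q→5; R→8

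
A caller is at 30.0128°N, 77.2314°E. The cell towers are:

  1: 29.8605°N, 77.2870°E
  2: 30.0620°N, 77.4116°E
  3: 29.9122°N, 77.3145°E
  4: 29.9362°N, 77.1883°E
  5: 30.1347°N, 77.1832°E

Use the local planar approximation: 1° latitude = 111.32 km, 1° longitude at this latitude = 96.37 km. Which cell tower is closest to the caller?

Distances from 30.0128°N, 77.2314°E:
1: 17.7806 km
2: 18.2091 km
3: 13.7676 km
4: 9.4849 km
5: 14.3429 km
Minimum: 4 at 9.4849 km.

4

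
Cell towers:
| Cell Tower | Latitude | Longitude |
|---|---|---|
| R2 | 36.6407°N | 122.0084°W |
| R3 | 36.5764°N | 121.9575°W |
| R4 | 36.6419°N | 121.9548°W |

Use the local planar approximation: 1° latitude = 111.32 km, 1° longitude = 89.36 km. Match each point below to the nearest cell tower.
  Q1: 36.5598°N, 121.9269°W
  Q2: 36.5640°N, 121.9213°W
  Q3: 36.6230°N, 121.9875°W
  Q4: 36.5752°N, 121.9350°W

Q1→R3; Q2→R3; Q3→R2; Q4→R3

Q1 at 36.5598°N, 121.9269°W:
  R2: √((0.0809·111.32)² + (-0.0815·89.36)²) = √(81.104218 + 53.039758) = 11.5821 km
  R3: √((0.0166·111.32)² + (-0.0306·89.36)²) = √(3.414779 + 7.477031) = 3.3003 km
  R4: √((0.0821·111.32)² + (-0.0279·89.36)²) = √(83.528121 + 6.215767) = 9.4733 km
  → nearest: R3 (3.3003 km)
Q2 at 36.5640°N, 121.9213°W:
  R2: √((0.0767·111.32)² + (-0.0871·89.36)²) = √(72.901611 + 60.579074) = 11.5534 km
  R3: √((0.0124·111.32)² + (-0.0362·89.36)²) = √(1.905416 + 10.464138) = 3.5170 km
  R4: √((0.0779·111.32)² + (-0.0335·89.36)²) = √(75.200601 + 8.961401) = 9.1740 km
  → nearest: R3 (3.5170 km)
Q3 at 36.6230°N, 121.9875°W:
  R2: √((0.0177·111.32)² + (-0.0209·89.36)²) = √(3.882334 + 3.488019) = 2.7148 km
  R3: √((-0.0466·111.32)² + (0.0300·89.36)²) = √(26.910281 + 7.186689) = 5.8393 km
  R4: √((0.0189·111.32)² + (0.0327·89.36)²) = √(4.426597 + 8.538505) = 3.6007 km
  → nearest: R2 (2.7148 km)
Q4 at 36.5752°N, 121.9350°W:
  R2: √((0.0655·111.32)² + (-0.0734·89.36)²) = √(53.165389 + 43.020796) = 9.8075 km
  R3: √((0.0012·111.32)² + (-0.0225·89.36)²) = √(0.017845 + 4.042512) = 2.0150 km
  R4: √((0.0667·111.32)² + (-0.0198·89.36)²) = √(55.131278 + 3.130522) = 7.6329 km
  → nearest: R3 (2.0150 km)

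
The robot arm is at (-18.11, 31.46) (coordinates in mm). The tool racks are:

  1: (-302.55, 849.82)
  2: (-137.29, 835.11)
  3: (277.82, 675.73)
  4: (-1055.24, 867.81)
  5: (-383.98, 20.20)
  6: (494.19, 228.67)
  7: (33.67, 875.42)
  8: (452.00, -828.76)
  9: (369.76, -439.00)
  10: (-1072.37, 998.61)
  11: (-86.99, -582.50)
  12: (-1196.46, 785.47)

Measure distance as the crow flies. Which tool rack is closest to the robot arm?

5

Distances from (-18.11, 31.46):
1: 866.38 mm
2: 812.44 mm
3: 708.98 mm
4: 1332.34 mm
5: 366.04 mm
6: 548.95 mm
7: 845.55 mm
8: 980.30 mm
9: 609.73 mm
10: 1430.68 mm
11: 617.81 mm
12: 1398.94 mm
Minimum: 5 at 366.04 mm.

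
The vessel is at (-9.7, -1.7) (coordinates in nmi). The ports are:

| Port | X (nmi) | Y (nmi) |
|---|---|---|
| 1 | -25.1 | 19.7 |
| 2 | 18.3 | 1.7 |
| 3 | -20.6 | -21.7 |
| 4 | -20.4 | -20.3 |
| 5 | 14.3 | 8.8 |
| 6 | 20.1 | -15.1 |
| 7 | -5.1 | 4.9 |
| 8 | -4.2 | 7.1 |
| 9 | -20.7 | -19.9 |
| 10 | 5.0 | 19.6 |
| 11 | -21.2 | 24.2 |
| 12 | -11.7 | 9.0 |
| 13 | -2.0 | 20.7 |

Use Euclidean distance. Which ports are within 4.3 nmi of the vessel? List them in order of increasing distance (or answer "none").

none

Distances from (-9.7, -1.7):
1: √((-15.4)² + (21.4)²) = √(237.160 + 457.960) = 26.4 nmi
2: √((28.0)² + (3.4)²) = √(784.000 + 11.560) = 28.2 nmi
3: √((-10.9)² + (-20.0)²) = √(118.810 + 400.000) = 22.8 nmi
4: √((-10.7)² + (-18.6)²) = √(114.490 + 345.960) = 21.5 nmi
5: √((24.0)² + (10.5)²) = √(576.000 + 110.250) = 26.2 nmi
6: √((29.8)² + (-13.4)²) = √(888.040 + 179.560) = 32.7 nmi
7: √((4.6)² + (6.6)²) = √(21.160 + 43.560) = 8.0 nmi
8: √((5.5)² + (8.8)²) = √(30.250 + 77.440) = 10.4 nmi
9: √((-11.0)² + (-18.2)²) = √(121.000 + 331.240) = 21.3 nmi
10: √((14.7)² + (21.3)²) = √(216.090 + 453.690) = 25.9 nmi
11: √((-11.5)² + (25.9)²) = √(132.250 + 670.810) = 28.3 nmi
12: √((-2.0)² + (10.7)²) = √(4.000 + 114.490) = 10.9 nmi
13: √((7.7)² + (22.4)²) = √(59.290 + 501.760) = 23.7 nmi
Threshold 4.3 nmi: none within range.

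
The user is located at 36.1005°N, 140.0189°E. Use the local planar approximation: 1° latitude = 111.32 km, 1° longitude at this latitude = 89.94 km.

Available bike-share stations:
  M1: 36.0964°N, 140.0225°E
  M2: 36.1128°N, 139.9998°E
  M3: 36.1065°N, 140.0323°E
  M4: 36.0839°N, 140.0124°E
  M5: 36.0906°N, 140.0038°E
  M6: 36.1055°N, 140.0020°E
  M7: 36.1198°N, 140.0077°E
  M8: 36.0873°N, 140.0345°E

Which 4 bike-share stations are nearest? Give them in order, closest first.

Distances from 36.1005°N, 140.0189°E:
M1: √((-0.0041·111.32)² + (0.0036·89.94)²) = √(0.208312 + 0.104836) = 0.5596 km
M2: √((0.0123·111.32)² + (-0.0191·89.94)²) = √(1.874807 + 2.951022) = 2.1968 km
M3: √((0.0060·111.32)² + (0.0134·89.94)²) = √(0.446117 + 1.452497) = 1.3779 km
M4: √((-0.0166·111.32)² + (-0.0065·89.94)²) = √(3.414779 + 0.341769) = 1.9382 km
M5: √((-0.0099·111.32)² + (-0.0151·89.94)²) = √(1.214554 + 1.844419) = 1.7490 km
M6: √((0.0050·111.32)² + (-0.0169·89.94)²) = √(0.309804 + 2.310357) = 1.6187 km
M7: √((0.0193·111.32)² + (-0.0112·89.94)²) = √(4.615949 + 1.014710) = 2.3729 km
M8: √((-0.0132·111.32)² + (0.0156·89.94)²) = √(2.159207 + 1.968589) = 2.0317 km
Sorted: M1 (0.5596 km) < M3 (1.3779 km) < M6 (1.6187 km) < M5 (1.7490 km) < M4 (1.9382 km) < M8 (2.0317 km) < …

M1, M3, M6, M5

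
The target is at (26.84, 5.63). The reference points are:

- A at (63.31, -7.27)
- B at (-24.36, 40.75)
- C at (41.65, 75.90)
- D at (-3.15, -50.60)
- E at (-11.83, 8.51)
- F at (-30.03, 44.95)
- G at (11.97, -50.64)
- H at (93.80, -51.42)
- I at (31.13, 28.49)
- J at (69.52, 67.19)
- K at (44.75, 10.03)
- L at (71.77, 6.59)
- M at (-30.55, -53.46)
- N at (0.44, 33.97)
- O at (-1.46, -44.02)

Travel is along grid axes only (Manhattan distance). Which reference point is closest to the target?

Distances from (26.84, 5.63):
A: 49.37
B: 86.32
C: 85.08
D: 86.22
E: 41.55
F: 96.19
G: 71.14
H: 124.01
I: 27.15
J: 104.24
K: 22.31
L: 45.89
M: 116.48
N: 54.74
O: 77.95
Minimum: K at 22.31.

K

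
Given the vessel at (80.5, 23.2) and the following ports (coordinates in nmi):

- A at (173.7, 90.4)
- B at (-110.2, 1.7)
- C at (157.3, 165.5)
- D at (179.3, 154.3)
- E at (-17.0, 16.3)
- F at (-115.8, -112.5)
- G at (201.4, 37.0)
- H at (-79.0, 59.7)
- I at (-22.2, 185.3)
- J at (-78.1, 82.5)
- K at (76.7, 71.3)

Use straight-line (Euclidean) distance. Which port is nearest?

Distances from (80.5, 23.2):
A: √((93.2)² + (67.2)²) = √(8686.2400 + 4515.8400) = 114.90 nmi
B: √((-190.7)² + (-21.5)²) = √(36366.4900 + 462.2500) = 191.91 nmi
C: √((76.8)² + (142.3)²) = √(5898.2400 + 20249.2900) = 161.70 nmi
D: √((98.8)² + (131.1)²) = √(9761.4400 + 17187.2100) = 164.16 nmi
E: √((-97.5)² + (-6.9)²) = √(9506.2500 + 47.6100) = 97.74 nmi
F: √((-196.3)² + (-135.7)²) = √(38533.6900 + 18414.4900) = 238.64 nmi
G: √((120.9)² + (13.8)²) = √(14616.8100 + 190.4400) = 121.69 nmi
H: √((-159.5)² + (36.5)²) = √(25440.2500 + 1332.2500) = 163.62 nmi
I: √((-102.7)² + (162.1)²) = √(10547.2900 + 26276.4100) = 191.90 nmi
J: √((-158.6)² + (59.3)²) = √(25153.9600 + 3516.4900) = 169.32 nmi
K: √((-3.8)² + (48.1)²) = √(14.4400 + 2313.6100) = 48.25 nmi
Minimum: K at 48.25 nmi.

K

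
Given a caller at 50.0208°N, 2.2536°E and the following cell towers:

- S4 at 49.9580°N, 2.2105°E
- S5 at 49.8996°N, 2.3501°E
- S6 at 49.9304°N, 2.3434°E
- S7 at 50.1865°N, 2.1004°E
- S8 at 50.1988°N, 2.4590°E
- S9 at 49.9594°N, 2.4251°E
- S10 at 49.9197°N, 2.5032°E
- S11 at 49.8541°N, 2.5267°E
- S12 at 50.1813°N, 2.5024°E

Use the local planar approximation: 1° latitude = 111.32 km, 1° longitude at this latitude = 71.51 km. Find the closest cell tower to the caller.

Distances from 50.0208°N, 2.2536°E:
S4: 7.6401 km
S5: 15.1543 km
S6: 11.9377 km
S7: 21.4538 km
S8: 24.6652 km
S9: 14.0400 km
S10: 21.1008 km
S11: 26.9399 km
S12: 25.2145 km
Minimum: S4 at 7.6401 km.

S4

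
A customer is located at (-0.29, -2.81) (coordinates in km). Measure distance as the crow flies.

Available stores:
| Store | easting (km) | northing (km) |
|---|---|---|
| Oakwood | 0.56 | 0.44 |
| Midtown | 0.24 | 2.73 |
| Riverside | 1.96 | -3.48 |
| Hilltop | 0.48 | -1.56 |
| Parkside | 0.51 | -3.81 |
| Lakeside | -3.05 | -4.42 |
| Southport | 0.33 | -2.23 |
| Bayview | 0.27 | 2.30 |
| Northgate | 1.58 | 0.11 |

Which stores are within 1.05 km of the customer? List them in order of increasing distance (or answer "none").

Southport

Distances from (-0.29, -2.81):
Oakwood: √((0.85)² + (3.25)²) = √(0.7225 + 10.5625) = 3.36 km
Midtown: √((0.53)² + (5.54)²) = √(0.2809 + 30.6916) = 5.57 km
Riverside: √((2.25)² + (-0.67)²) = √(5.0625 + 0.4489) = 2.35 km
Hilltop: √((0.77)² + (1.25)²) = √(0.5929 + 1.5625) = 1.47 km
Parkside: √((0.80)² + (-1.00)²) = √(0.6400 + 1.0000) = 1.28 km
Lakeside: √((-2.76)² + (-1.61)²) = √(7.6176 + 2.5921) = 3.20 km
Southport: √((0.62)² + (0.58)²) = √(0.3844 + 0.3364) = 0.85 km
Bayview: √((0.56)² + (5.11)²) = √(0.3136 + 26.1121) = 5.14 km
Northgate: √((1.87)² + (2.92)²) = √(3.4969 + 8.5264) = 3.47 km
Threshold 1.05 km: Southport (0.85 km) is within range.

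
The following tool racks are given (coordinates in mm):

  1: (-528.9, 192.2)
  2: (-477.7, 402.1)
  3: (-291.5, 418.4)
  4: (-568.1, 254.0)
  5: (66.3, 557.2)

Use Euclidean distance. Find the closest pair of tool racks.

Pairwise distances:
1–2: 216.1 mm
1–3: 327.9 mm
1–4: 73.2 mm
1–5: 698.2 mm
2–3: 186.9 mm
2–4: 173.5 mm
2–5: 565.7 mm
3–4: 321.8 mm
3–5: 383.8 mm
4–5: 703.1 mm
Closest pair: 1–4 at 73.2 mm.

1 and 4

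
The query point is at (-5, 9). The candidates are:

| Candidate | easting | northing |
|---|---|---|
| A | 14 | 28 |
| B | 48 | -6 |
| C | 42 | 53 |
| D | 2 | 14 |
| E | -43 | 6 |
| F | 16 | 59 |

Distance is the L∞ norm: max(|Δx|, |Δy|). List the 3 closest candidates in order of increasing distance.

Distances from (-5, 9):
A: 19
B: 53
C: 47
D: 7
E: 38
F: 50
Sorted: D (7) < A (19) < E (38) < C (47) < F (50) < …

D, A, E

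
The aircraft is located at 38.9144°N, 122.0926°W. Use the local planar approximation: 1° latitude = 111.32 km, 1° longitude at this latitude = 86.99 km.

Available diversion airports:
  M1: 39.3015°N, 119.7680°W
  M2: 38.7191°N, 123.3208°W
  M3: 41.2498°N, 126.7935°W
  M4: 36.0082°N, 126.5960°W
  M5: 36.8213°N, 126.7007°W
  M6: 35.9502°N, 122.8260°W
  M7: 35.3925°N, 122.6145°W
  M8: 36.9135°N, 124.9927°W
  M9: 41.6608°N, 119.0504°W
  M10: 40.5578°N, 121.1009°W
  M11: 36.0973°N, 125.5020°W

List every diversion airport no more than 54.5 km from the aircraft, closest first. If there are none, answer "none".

none

Distances from 38.9144°N, 122.0926°W:
M1: 206.7574 km
M2: 109.0307 km
M3: 484.5748 km
M4: 508.0676 km
M5: 463.6577 km
M6: 336.0857 km
M7: 394.6778 km
M8: 336.5386 km
M9: 404.3578 km
M10: 202.2632 km
M11: 431.6325 km
Threshold 54.5 km: none within range.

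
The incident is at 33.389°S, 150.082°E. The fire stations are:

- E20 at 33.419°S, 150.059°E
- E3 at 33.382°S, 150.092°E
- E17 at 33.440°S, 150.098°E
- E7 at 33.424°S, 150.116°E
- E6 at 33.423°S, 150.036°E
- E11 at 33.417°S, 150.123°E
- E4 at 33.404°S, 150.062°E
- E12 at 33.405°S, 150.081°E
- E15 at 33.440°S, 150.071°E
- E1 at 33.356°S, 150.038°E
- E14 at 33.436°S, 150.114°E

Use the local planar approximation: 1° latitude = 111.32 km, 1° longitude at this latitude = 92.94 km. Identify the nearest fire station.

E3

Distances from 33.389°S, 150.082°E:
E20: 3.965 km
E3: 1.213 km
E17: 5.869 km
E7: 5.017 km
E6: 5.710 km
E11: 4.923 km
E4: 2.499 km
E12: 1.784 km
E15: 5.769 km
E1: 5.497 km
E14: 6.018 km
Minimum: E3 at 1.213 km.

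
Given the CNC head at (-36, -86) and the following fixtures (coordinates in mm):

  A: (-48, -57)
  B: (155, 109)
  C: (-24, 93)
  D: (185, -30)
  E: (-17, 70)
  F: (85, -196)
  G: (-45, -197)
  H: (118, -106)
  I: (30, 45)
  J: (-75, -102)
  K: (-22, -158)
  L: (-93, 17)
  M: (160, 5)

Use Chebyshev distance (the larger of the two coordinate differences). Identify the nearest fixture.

Distances from (-36, -86):
A: 29 mm
B: 195 mm
C: 179 mm
D: 221 mm
E: 156 mm
F: 121 mm
G: 111 mm
H: 154 mm
I: 131 mm
J: 39 mm
K: 72 mm
L: 103 mm
M: 196 mm
Minimum: A at 29 mm.

A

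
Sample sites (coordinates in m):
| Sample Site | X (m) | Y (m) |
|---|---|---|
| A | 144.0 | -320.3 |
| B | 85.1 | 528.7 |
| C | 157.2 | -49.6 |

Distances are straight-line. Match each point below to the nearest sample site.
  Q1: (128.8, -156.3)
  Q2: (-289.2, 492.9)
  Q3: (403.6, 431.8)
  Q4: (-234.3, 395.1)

Q1 at (128.8, -156.3):
  A: 164.7 m
  B: 686.4 m
  C: 110.4 m
  → nearest: C (110.4 m)
Q2 at (-289.2, 492.9):
  A: 921.4 m
  B: 376.0 m
  C: 702.6 m
  → nearest: B (376.0 m)
Q3 at (403.6, 431.8):
  A: 795.6 m
  B: 332.9 m
  C: 540.8 m
  → nearest: B (332.9 m)
Q4 at (-234.3, 395.1):
  A: 809.3 m
  B: 346.2 m
  C: 592.5 m
  → nearest: B (346.2 m)

Q1→C; Q2→B; Q3→B; Q4→B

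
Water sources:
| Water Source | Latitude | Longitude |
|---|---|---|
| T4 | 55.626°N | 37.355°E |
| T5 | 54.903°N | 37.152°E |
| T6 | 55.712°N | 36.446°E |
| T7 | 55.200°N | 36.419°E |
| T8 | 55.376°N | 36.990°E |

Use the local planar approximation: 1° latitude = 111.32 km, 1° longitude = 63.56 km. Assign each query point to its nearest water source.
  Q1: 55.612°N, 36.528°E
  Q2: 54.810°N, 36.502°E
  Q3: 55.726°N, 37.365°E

Q1→T6; Q2→T5; Q3→T4

Q1 at 55.612°N, 36.528°E:
  T4: √((0.014·111.32)² + (0.827·63.56)²) = √(2.42886 + 2762.98671) = 52.587 km
  T5: √((-0.709·111.32)² + (0.624·63.56)²) = √(6229.29453 + 1573.02982) = 88.331 km
  T6: √((0.100·111.32)² + (-0.082·63.56)²) = √(123.92142 + 27.16411) = 12.292 km
  T7: √((-0.412·111.32)² + (-0.109·63.56)²) = √(2103.49182 + 47.99774) = 46.384 km
  T8: √((-0.236·111.32)² + (0.462·63.56)²) = √(690.19276 + 862.28678) = 39.402 km
  → nearest: T6 (12.292 km)
Q2 at 54.810°N, 36.502°E:
  T4: √((0.816·111.32)² + (0.853·63.56)²) = √(8251.38237 + 2939.44839) = 105.787 km
  T5: √((0.093·111.32)² + (0.650·63.56)²) = √(107.17964 + 1706.84660) = 42.591 km
  T6: √((0.902·111.32)² + (-0.056·63.56)²) = √(10082.29663 + 12.66904) = 100.474 km
  T7: √((0.390·111.32)² + (-0.083·63.56)²) = √(1884.84486 + 27.83069) = 43.734 km
  T8: √((0.566·111.32)² + (0.488·63.56)²) = √(3969.89717 + 962.07166) = 70.228 km
  → nearest: T5 (42.591 km)
Q3 at 55.726°N, 37.365°E:
  T4: √((-0.100·111.32)² + (-0.010·63.56)²) = √(123.92142 + 0.40399) = 11.150 km
  T5: √((-0.823·111.32)² + (-0.213·63.56)²) = √(8393.55742 + 183.28503) = 92.611 km
  T6: √((-0.014·111.32)² + (-0.919·63.56)²) = √(2.42886 + 3411.91969) = 58.432 km
  T7: √((-0.526·111.32)² + (-0.946·63.56)²) = √(3428.60839 + 3615.34752) = 83.928 km
  T8: √((-0.350·111.32)² + (-0.375·63.56)²) = √(1518.03744 + 568.10723) = 45.674 km
  → nearest: T4 (11.150 km)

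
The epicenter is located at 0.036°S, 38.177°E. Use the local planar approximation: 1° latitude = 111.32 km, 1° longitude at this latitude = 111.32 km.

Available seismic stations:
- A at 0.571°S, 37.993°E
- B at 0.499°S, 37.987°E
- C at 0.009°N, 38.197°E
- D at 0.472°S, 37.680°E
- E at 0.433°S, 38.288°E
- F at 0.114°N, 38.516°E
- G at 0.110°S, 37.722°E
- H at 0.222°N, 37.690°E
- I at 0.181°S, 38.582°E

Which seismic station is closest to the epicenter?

Distances from 0.036°S, 38.177°E:
A: 62.980 km
B: 55.712 km
C: 5.482 km
D: 73.598 km
E: 45.889 km
F: 41.267 km
G: 51.316 km
H: 61.351 km
I: 47.887 km
Minimum: C at 5.482 km.

C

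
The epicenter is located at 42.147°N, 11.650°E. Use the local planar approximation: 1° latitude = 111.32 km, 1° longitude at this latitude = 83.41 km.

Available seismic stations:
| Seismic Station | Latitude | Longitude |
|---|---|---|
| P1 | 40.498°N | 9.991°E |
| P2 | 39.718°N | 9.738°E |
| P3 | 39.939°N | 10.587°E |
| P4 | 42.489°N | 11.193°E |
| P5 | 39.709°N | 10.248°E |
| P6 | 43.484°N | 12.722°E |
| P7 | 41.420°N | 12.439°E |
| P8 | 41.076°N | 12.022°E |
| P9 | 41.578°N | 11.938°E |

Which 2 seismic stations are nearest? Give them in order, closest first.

Distances from 42.147°N, 11.650°E:
P1: 229.880 km
P2: 313.924 km
P3: 261.298 km
P4: 53.874 km
P5: 295.520 km
P6: 173.629 km
P7: 104.310 km
P8: 123.195 km
P9: 67.743 km
Sorted: P4 (53.874 km) < P9 (67.743 km) < P7 (104.310 km) < P8 (123.195 km) < …

P4, P9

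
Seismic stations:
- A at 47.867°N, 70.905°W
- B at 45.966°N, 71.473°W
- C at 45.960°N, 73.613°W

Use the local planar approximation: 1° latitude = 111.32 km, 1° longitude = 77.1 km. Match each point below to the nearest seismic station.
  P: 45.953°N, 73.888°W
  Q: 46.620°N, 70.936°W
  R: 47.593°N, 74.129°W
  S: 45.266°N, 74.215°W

P at 45.953°N, 73.888°W:
  A: 313.516 km
  B: 186.202 km
  C: 21.217 km
  → nearest: C (21.217 km)
Q at 46.620°N, 70.936°W:
  A: 138.837 km
  B: 83.753 km
  C: 219.084 km
  → nearest: B (83.753 km)
R at 47.593°N, 74.129°W:
  A: 250.435 km
  B: 273.382 km
  C: 186.088 km
  → nearest: C (186.088 km)
S at 45.266°N, 74.215°W:
  A: 385.957 km
  B: 225.312 km
  C: 90.126 km
  → nearest: C (90.126 km)

P→C; Q→B; R→C; S→C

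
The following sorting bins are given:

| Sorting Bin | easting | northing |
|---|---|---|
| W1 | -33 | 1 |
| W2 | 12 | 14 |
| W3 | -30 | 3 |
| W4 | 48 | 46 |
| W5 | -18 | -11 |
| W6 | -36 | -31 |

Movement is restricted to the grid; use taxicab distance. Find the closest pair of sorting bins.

W1 and W3

Pairwise distances:
W1–W2: |45| + |13| = 45 + 13 = 58
W1–W3: |3| + |2| = 3 + 2 = 5
W1–W4: |81| + |45| = 81 + 45 = 126
W1–W5: |15| + |-12| = 15 + 12 = 27
W1–W6: |-3| + |-32| = 3 + 32 = 35
W2–W3: |-42| + |-11| = 42 + 11 = 53
W2–W4: |36| + |32| = 36 + 32 = 68
W2–W5: |-30| + |-25| = 30 + 25 = 55
W2–W6: |-48| + |-45| = 48 + 45 = 93
W3–W4: |78| + |43| = 78 + 43 = 121
W3–W5: |12| + |-14| = 12 + 14 = 26
W3–W6: |-6| + |-34| = 6 + 34 = 40
W4–W5: |-66| + |-57| = 66 + 57 = 123
W4–W6: |-84| + |-77| = 84 + 77 = 161
W5–W6: |-18| + |-20| = 18 + 20 = 38
Closest pair: W1–W3 at 5.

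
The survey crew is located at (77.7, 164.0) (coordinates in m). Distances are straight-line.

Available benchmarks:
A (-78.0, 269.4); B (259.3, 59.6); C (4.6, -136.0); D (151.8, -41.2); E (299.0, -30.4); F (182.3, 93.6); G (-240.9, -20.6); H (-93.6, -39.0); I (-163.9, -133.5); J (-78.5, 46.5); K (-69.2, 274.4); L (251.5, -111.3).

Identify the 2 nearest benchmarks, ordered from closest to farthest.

Distances from (77.7, 164.0):
A: √((-155.7)² + (105.4)²) = √(24242.490 + 11109.160) = 188.0 m
B: √((181.6)² + (-104.4)²) = √(32978.560 + 10899.360) = 209.5 m
C: √((-73.1)² + (-300.0)²) = √(5343.610 + 90000.000) = 308.8 m
D: √((74.1)² + (-205.2)²) = √(5490.810 + 42107.040) = 218.2 m
E: √((221.3)² + (-194.4)²) = √(48973.690 + 37791.360) = 294.6 m
F: √((104.6)² + (-70.4)²) = √(10941.160 + 4956.160) = 126.1 m
G: √((-318.6)² + (-184.6)²) = √(101505.960 + 34077.160) = 368.2 m
H: √((-171.3)² + (-203.0)²) = √(29343.690 + 41209.000) = 265.6 m
I: √((-241.6)² + (-297.5)²) = √(58370.560 + 88506.250) = 383.2 m
J: √((-156.2)² + (-117.5)²) = √(24398.440 + 13806.250) = 195.5 m
K: √((-146.9)² + (110.4)²) = √(21579.610 + 12188.160) = 183.8 m
L: √((173.8)² + (-275.3)²) = √(30206.440 + 75790.090) = 325.6 m
Sorted: F (126.1 m) < K (183.8 m) < A (188.0 m) < J (195.5 m) < …

F, K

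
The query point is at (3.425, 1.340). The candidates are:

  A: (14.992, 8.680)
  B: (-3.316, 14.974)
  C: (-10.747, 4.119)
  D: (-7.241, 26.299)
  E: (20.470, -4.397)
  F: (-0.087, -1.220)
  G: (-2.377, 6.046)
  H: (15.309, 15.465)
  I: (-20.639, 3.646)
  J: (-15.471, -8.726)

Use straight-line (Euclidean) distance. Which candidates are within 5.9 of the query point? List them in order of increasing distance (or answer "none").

F

Distances from (3.425, 1.340):
A: 13.699
B: 15.209
C: 14.442
D: 27.142
E: 17.985
F: 4.346
G: 7.471
H: 18.459
I: 24.174
J: 21.410
Threshold 5.9: F (4.346) is within range.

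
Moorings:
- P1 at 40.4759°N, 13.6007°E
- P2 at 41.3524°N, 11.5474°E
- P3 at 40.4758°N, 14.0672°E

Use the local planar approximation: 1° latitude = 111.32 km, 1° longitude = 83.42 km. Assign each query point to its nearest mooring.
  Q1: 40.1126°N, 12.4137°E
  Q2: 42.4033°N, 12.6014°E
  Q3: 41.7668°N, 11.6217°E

Q1 at 40.1126°N, 12.4137°E:
  P1: 106.9601 km
  P2: 155.7899 km
  P3: 143.7385 km
  → nearest: P1 (106.9601 km)
Q2 at 42.4033°N, 12.6014°E:
  P1: 230.1833 km
  P2: 146.3438 km
  P3: 246.9649 km
  → nearest: P2 (146.3438 km)
Q3 at 41.7668°N, 11.6217°E:
  P1: 218.8713 km
  P2: 46.5455 km
  P3: 249.5420 km
  → nearest: P2 (46.5455 km)

Q1→P1; Q2→P2; Q3→P2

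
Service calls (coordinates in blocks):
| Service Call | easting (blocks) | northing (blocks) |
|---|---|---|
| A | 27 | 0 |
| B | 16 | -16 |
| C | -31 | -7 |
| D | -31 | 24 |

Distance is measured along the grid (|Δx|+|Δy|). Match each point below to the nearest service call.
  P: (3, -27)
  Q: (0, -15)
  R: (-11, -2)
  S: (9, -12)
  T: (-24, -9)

P at (3, -27):
  A: |24| + |27| = 24 + 27 = 51 blocks
  B: |13| + |11| = 13 + 11 = 24 blocks
  C: |-34| + |20| = 34 + 20 = 54 blocks
  D: |-34| + |51| = 34 + 51 = 85 blocks
  → nearest: B (24 blocks)
Q at (0, -15):
  A: |27| + |15| = 27 + 15 = 42 blocks
  B: |16| + |-1| = 16 + 1 = 17 blocks
  C: |-31| + |8| = 31 + 8 = 39 blocks
  D: |-31| + |39| = 31 + 39 = 70 blocks
  → nearest: B (17 blocks)
R at (-11, -2):
  A: |38| + |2| = 38 + 2 = 40 blocks
  B: |27| + |-14| = 27 + 14 = 41 blocks
  C: |-20| + |-5| = 20 + 5 = 25 blocks
  D: |-20| + |26| = 20 + 26 = 46 blocks
  → nearest: C (25 blocks)
S at (9, -12):
  A: |18| + |12| = 18 + 12 = 30 blocks
  B: |7| + |-4| = 7 + 4 = 11 blocks
  C: |-40| + |5| = 40 + 5 = 45 blocks
  D: |-40| + |36| = 40 + 36 = 76 blocks
  → nearest: B (11 blocks)
T at (-24, -9):
  A: |51| + |9| = 51 + 9 = 60 blocks
  B: |40| + |-7| = 40 + 7 = 47 blocks
  C: |-7| + |2| = 7 + 2 = 9 blocks
  D: |-7| + |33| = 7 + 33 = 40 blocks
  → nearest: C (9 blocks)

P→B; Q→B; R→C; S→B; T→C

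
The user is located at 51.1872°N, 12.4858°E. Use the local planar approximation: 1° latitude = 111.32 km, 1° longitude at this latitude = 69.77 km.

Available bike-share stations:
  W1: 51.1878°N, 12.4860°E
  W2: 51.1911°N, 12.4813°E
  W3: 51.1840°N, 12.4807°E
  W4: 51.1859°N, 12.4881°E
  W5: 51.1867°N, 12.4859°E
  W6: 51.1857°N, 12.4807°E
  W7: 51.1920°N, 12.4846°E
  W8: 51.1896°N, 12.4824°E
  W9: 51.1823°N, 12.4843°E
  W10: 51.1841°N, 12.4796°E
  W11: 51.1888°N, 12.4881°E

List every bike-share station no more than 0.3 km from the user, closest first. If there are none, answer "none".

W5, W1, W4, W11

Distances from 51.1872°N, 12.4858°E:
W1: √((0.0006·111.32)² + (0.0002·69.77)²) = √(0.004461 + 0.000195) = 0.0682 km
W2: √((0.0039·111.32)² + (-0.0045·69.77)²) = √(0.188484 + 0.098574) = 0.5358 km
W3: √((-0.0032·111.32)² + (-0.0051·69.77)²) = √(0.126896 + 0.126613) = 0.5035 km
W4: √((-0.0013·111.32)² + (0.0023·69.77)²) = √(0.020943 + 0.025751) = 0.2161 km
W5: √((-0.0005·111.32)² + (0.0001·69.77)²) = √(0.003098 + 0.000049) = 0.0561 km
W6: √((-0.0015·111.32)² + (-0.0051·69.77)²) = √(0.027882 + 0.126613) = 0.3931 km
W7: √((0.0048·111.32)² + (-0.0012·69.77)²) = √(0.285515 + 0.007010) = 0.5409 km
W8: √((0.0024·111.32)² + (-0.0034·69.77)²) = √(0.071379 + 0.056272) = 0.3573 km
W9: √((-0.0049·111.32)² + (-0.0015·69.77)²) = √(0.297535 + 0.010953) = 0.5554 km
W10: √((-0.0031·111.32)² + (-0.0062·69.77)²) = √(0.119088 + 0.187120) = 0.5534 km
W11: √((0.0016·111.32)² + (0.0023·69.77)²) = √(0.031724 + 0.025751) = 0.2397 km
Threshold 0.3 km: W5 (0.0561 km), W1 (0.0682 km), W4 (0.2161 km), W11 (0.2397 km) are within range.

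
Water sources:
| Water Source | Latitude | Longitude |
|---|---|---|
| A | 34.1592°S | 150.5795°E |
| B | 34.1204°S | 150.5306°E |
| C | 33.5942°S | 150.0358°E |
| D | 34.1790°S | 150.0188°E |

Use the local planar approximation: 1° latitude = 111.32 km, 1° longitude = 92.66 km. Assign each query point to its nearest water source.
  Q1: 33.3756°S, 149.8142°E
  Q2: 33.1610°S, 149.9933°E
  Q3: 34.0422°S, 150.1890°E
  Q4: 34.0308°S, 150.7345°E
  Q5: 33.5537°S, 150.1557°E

Q1→C; Q2→C; Q3→D; Q4→A; Q5→C

Q1 at 33.3756°S, 149.8142°E:
  A: 112.4177 km
  B: 106.2110 km
  C: 31.8401 km
  D: 91.4218 km
  → nearest: C (31.8401 km)
Q2 at 33.1610°S, 149.9933°E:
  A: 123.6848 km
  B: 117.8346 km
  C: 48.3844 km
  D: 113.3484 km
  → nearest: C (48.3844 km)
Q3 at 34.0422°S, 150.1890°E:
  A: 38.4564 km
  B: 32.8279 km
  C: 51.8523 km
  D: 21.9232 km
  → nearest: D (21.9232 km)
Q4 at 34.0308°S, 150.7345°E:
  A: 20.2628 km
  B: 21.3646 km
  C: 80.9546 km
  D: 68.3380 km
  → nearest: A (20.2628 km)
Q5 at 33.5537°S, 150.1557°E:
  A: 78.0091 km
  B: 72.0171 km
  C: 11.9899 km
  D: 70.7548 km
  → nearest: C (11.9899 km)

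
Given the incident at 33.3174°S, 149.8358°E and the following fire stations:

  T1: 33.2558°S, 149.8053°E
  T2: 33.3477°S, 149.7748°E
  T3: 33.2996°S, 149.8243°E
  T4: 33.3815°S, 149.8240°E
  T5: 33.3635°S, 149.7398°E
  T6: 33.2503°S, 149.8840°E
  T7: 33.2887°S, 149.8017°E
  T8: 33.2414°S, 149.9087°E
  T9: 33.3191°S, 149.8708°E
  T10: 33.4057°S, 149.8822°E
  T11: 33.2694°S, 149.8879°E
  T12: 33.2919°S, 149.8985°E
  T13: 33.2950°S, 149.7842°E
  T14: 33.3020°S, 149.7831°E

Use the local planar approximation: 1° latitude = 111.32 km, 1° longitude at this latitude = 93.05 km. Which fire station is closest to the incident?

T3

Distances from 33.3174°S, 149.8358°E:
T1: √((0.0616·111.32)² + (-0.0305·93.05)²) = √(47.022728 + 8.054386) = 7.4214 km
T2: √((-0.0303·111.32)² + (-0.0610·93.05)²) = √(11.377102 + 32.217544) = 6.6026 km
T3: √((0.0178·111.32)² + (-0.0115·93.05)²) = √(3.926326 + 1.145061) = 2.2520 km
T4: √((-0.0641·111.32)² + (-0.0118·93.05)²) = √(50.916959 + 1.205582) = 7.2196 km
T5: √((-0.0461·111.32)² + (-0.0960·93.05)²) = √(26.335905 + 79.794916) = 10.3020 km
T6: √((0.0671·111.32)² + (0.0482·93.05)²) = √(55.794506 + 20.115315) = 8.7126 km
T7: √((0.0287·111.32)² + (-0.0341·93.05)²) = √(10.207284 + 10.067961) = 4.5028 km
T8: √((0.0760·111.32)² + (0.0729·93.05)²) = √(71.577015 + 46.013769) = 10.8439 km
T9: √((-0.0017·111.32)² + (0.0350·93.05)²) = √(0.035813 + 10.606421) = 3.2622 km
T10: √((-0.0883·111.32)² + (0.0464·93.05)²) = √(96.620171 + 18.640979) = 10.7360 km
T11: √((0.0480·111.32)² + (0.0521·93.05)²) = √(28.551496 + 23.502183) = 7.2148 km
T12: √((0.0255·111.32)² + (0.0627·93.05)²) = √(8.057991 + 34.038298) = 6.4882 km
T13: √((0.0224·111.32)² + (-0.0516·93.05)²) = √(6.217881 + 23.053250) = 5.4103 km
T14: √((0.0154·111.32)² + (-0.0527·93.05)²) = √(2.938920 + 24.046617) = 5.1948 km
Minimum: T3 at 2.2520 km.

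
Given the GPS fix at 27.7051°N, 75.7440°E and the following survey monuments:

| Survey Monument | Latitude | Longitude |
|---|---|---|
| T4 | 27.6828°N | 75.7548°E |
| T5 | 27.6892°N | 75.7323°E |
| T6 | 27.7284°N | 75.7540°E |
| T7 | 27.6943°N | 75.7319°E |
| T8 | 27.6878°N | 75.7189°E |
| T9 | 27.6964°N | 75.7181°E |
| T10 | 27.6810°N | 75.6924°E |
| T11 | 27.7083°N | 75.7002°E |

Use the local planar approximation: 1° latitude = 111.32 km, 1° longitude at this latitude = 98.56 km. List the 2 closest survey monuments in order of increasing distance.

Distances from 27.7051°N, 75.7440°E:
T4: 2.7010 km
T5: 2.1125 km
T6: 2.7747 km
T7: 1.6934 km
T8: 3.1351 km
T9: 2.7302 km
T10: 5.7499 km
T11: 4.3316 km
Sorted: T7 (1.6934 km) < T5 (2.1125 km) < T4 (2.7010 km) < T9 (2.7302 km) < …

T7, T5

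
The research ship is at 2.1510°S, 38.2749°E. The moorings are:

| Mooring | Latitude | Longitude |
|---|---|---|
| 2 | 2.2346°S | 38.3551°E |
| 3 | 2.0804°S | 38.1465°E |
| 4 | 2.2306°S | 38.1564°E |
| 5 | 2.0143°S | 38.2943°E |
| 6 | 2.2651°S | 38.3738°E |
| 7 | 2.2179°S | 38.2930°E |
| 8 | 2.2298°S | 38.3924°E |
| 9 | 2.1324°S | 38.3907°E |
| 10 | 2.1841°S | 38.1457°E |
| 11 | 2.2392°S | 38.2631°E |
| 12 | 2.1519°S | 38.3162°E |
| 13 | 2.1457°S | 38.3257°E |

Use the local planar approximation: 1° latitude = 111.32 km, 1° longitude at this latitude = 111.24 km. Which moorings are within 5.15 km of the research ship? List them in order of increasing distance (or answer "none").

Distances from 2.1510°S, 38.2749°E:
2: 12.8919 km
3: 16.3027 km
4: 15.8834 km
5: 15.3697 km
6: 16.8038 km
7: 7.7147 km
8: 15.7414 km
9: 13.0469 km
10: 14.8370 km
11: 9.9058 km
12: 4.5953 km
13: 5.6817 km
Threshold 5.15 km: 12 (4.5953 km) is within range.

12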